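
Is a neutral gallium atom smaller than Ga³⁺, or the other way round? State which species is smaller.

Forming Ga³⁺ removes 3 electrons from Ga. Fewer electrons for the same nuclear charge means less shielding and a higher Z_eff on the remaining electrons, and for main-group metals the entire outer shell is lost.
A cation is smaller than its parent atom: Ga³⁺ < Ga.

Ga³⁺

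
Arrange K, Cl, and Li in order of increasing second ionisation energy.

IE_2 is the cost of taking one more electron from the +1 cation: K⁺ is the bare [Ar] core; Cl⁺ still has 6 valence electrons; Li⁺ is the bare [He] core.
Core electrons are held far more tightly than valence electrons, so K and Li top the IE_2 order.
Tabulated IE_2 (kJ/mol): K 3052, Cl 2298, Li 7298.
Putting it together, IE_2: Cl < K < Li.

Cl, K, Li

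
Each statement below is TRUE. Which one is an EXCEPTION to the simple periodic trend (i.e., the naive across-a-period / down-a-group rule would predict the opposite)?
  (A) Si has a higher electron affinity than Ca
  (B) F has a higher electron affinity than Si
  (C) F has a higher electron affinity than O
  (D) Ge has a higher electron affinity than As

The general trend: electron affinity increases across a period and decreases down a group.
(A) Si (period 3, group 14) vs Ca (period 4, group 2): the stated order agrees with the simple trend.
(B) F (period 2, group 17) vs Si (period 3, group 14): the stated order agrees with the simple trend.
(C) F (period 2, group 17) vs O (period 2, group 16): the stated order agrees with the simple trend.
(D) Ge (period 4, group 14) vs As (period 4, group 15): the stated order contradicts the simple trend.
The exception is (D): adding an electron to As's half-filled 4p³ is unfavourable, so Ge (4p²) has the more exothermic EA.

(D)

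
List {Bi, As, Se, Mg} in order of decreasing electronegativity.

Se > As > Bi > Mg

Mg is in period 3, group 2; As is in period 4, group 15; Se is in period 4, group 16; Bi is in period 6, group 15.
EN rises left→right (higher Z_eff, smaller atoms) and falls top→bottom (larger, more shielded atoms).
These span different periods and groups, so the two trends combine.
Bi > Mg: the two effects oppose for this pair; the across-period effect wins (2.02 vs 1.31).
As > Bi: they share group 15; the group trend gives As the larger value.
Se > As: both are in period 4; the period trend gives Se the larger value.
For reference (Pauling): Mg 1.31, As 2.18, Se 2.55, Bi 2.02.
So from highest to lowest: Se > As > Bi > Mg.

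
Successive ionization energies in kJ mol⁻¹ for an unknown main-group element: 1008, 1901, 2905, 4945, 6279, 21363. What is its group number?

Look for the largest jump between consecutive ionization energies: IE6/IE5 ≈ 3.4, far larger than any earlier ratio.
That jump marks the point where a core electron is being removed. So the atom has 5 valence electrons.
A main-group element with 5 valence electrons is in group 15.

Group 15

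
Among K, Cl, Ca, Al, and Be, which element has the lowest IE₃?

Al

IE_3 is the cost of taking one more electron from the +2 cation: K²⁺ is already 1 electron into the core; Cl²⁺ still has 5 valence electrons; Ca²⁺ is the bare [Ar] core; Al²⁺ still has 1 valence electron; Be²⁺ is the bare [He] core.
Core electrons are held far more tightly than valence electrons, so K, Ca and Be top the IE_3 order.
Valence configurations: Cl²⁺ [Ne]3s²3p³, Al²⁺ [Ne]3s¹.
Approximate IE_3 values (kJ/mol): K 4420, Cl 3822, Ca 4912, Al 2745, Be 14849.
So the third ionization energies run Al < Cl < K < Ca < Be.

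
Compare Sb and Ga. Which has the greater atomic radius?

Sb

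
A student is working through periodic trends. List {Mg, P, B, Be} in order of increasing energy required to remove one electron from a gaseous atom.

Mg, B, Be, P

First ionization energy rises across a period (greater Z_eff holds electrons more tightly) and falls down a group (valence electrons are farther from the nucleus).
Here both period and group differ, so the two effects have to be weighed against each other.
B > Mg: relative to Mg, both the across-period and down-group shifts push B's first ionization energy up.
Be > B: this pair runs against the simple trend — see the exception note.
P > Be: the two effects oppose for this pair; the across-period effect wins (1012 vs 900 kJ/mol).
Note the exception: Be has a higher first ionization energy than B, contrary to the simple trend — removing B's lone 2p electron is easier than breaking Be's filled 2s².
Tabulated first ionization energy (kJ/mol): Be 900, B 801, Mg 738, P 1012.
So from lowest to highest: Mg < B < Be < P.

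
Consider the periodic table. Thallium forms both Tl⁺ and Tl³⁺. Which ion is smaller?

Tl³⁺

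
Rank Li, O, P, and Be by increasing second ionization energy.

Be < P < O < Li

Consider each +1 ion: Li⁺ is the bare [He] core; O⁺ still has 5 valence electrons; P⁺ still has 4 valence electrons; Be⁺ still has 1 valence electron.
Pulling an electron out of a noble-gas core costs far more than removing a remaining valence electron, so Li sits at the high end of IE_2.
Valence configurations: O⁺ [He]2s²2p³, P⁺ [Ne]3s²3p², Be⁺ [He]2s¹.
Approximate IE_2 values (kJ/mol): Li 7298, O 3388, P 1907, Be 1757.
So the second ionization energies run Be < P < O < Li.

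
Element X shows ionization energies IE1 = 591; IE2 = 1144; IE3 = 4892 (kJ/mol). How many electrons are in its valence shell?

Look for the largest jump between consecutive ionization energies: IE3/IE2 ≈ 4.3, far larger than any earlier ratio.
That jump marks the point where a core electron is being removed. So the atom has 2 valence electrons.

2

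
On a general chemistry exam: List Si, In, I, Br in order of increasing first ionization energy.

In < Si < I < Br

Si is in period 3, group 14; Br is in period 4, group 17; In is in period 5, group 13; I is in period 5, group 17.
IE₁ increases left→right with effective nuclear charge and decreases top→bottom as the valence shell moves farther out.
Neither a single period nor a single group — weigh both effects.
Si > In: both effects reinforce here, so Si is clearly the higher of the two.
I > Si: period and group pull opposite ways; the across-period shift dominates (1008 vs 786 kJ/mol).
Br > I: they share group 17; the group trend gives Br the larger value.
For reference (kJ/mol): Si 786, Br 1140, In 558, I 1008.
So from lowest to highest: In < Si < I < Br.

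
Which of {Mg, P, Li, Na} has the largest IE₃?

Li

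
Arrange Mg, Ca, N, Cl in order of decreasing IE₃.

The third ionization energy removes an electron from the +2 ion. For each element: Mg²⁺ is the bare [Ne] core; Ca²⁺ is the bare [Ar] core; N²⁺ still has 3 valence electrons; Cl²⁺ still has 5 valence electrons.
Breaking into a closed-shell core is much more expensive than removing a leftover valence electron — Ca and Mg have the largest IE_3 here.
Valence configurations: N²⁺ [He]2s²2p¹, Cl²⁺ [Ne]3s²3p³.
Approximate IE_3 values (kJ/mol): Mg 7733, Ca 4912, N 4578, Cl 3822.
Overall IE_3 order: Cl < N < Ca < Mg.

Mg > Ca > N > Cl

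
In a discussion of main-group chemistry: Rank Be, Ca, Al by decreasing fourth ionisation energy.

Be > Al > Ca

Consider each +3 ion: Be³⁺ is already 1 electron into the core; Ca³⁺ is already 1 electron into the core; Al³⁺ is the bare [Ne] core.
All of these are removing an electron from a noble-gas core or deeper; the smaller core (lower principal quantum number) is held far more tightly, and within a period the higher nuclear charge binds the same core more tightly.
The numbers (kJ/mol): Be 21007, Ca 6491, Al 11577.
Putting it together, IE_4: Ca < Al < Be.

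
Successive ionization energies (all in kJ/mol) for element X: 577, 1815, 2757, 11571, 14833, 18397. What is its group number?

Group 13

Look for the largest jump between consecutive ionization energies: IE4/IE3 ≈ 4.2, far larger than any earlier ratio.
That jump marks the point where a core electron is being removed. So the atom has 3 valence electrons.
A main-group element with 3 valence electrons is in group 13.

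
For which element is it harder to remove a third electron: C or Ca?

IE_3 is the cost of taking one more electron from the +2 cation: C²⁺ still has 2 valence electrons; Ca²⁺ is the bare [Ar] core.
Pulling an electron out of a noble-gas core costs far more than removing a remaining valence electron, so Ca sits at the high end of IE_3.
The numbers (kJ/mol): C 4620, Ca 4912.
Overall IE_3 order: C < Ca.

Ca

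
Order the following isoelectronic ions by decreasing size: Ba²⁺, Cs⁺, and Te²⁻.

Te²⁻ > Cs⁺ > Ba²⁺

All of these have 54 electrons, so size is governed by nuclear charge alone: the more protons, the stronger the pull on the same electron cloud, and the smaller the ion.
Nuclear charges: Ba²⁺ (Z=56), Cs⁺ (Z=55), Te²⁻ (Z=52).
Largest to smallest: Te²⁻ > Cs⁺ > Ba²⁺.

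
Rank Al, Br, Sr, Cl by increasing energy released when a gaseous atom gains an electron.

Atoms with high Z_eff and room in the valence shell (especially the halogens) have the most exothermic electron affinities.
Neither a single period nor a single group — weigh both effects.
Al > Sr: relative to Sr, both the across-period and down-group shifts push Al's electron affinity up.
Br > Al: the two effects oppose for this pair; the across-period effect wins (325 vs 42 kJ/mol).
Cl > Br: Cl sits above Br in group 17, so the down-group effect alone puts Cl higher.
For reference (kJ/mol): Al 42, Cl 349, Br 325, Sr 5.
So from lowest to highest: Sr < Al < Br < Cl.

Sr < Al < Br < Cl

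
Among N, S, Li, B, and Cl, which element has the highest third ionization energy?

Li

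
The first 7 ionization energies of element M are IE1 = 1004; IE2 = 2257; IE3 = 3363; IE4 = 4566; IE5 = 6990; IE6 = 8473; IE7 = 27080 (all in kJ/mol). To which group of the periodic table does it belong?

Group 16

Look for the largest jump between consecutive ionization energies: IE7/IE6 ≈ 3.2, far larger than any earlier ratio.
That jump marks the point where a core electron is being removed. So the atom has 6 valence electrons.
A main-group element with 6 valence electrons is in group 16.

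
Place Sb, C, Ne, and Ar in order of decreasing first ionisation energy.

Ne > Ar > C > Sb

C is in period 2, group 14; Ne is in period 2, group 18; Ar is in period 3, group 18; Sb is in period 5, group 15.
Across a period the outer electron is held more tightly (higher IE₁); down a group it sits in a higher shell, more shielded, and comes off more easily.
Here both period and group differ, so the two effects have to be weighed against each other.
C > Sb: the two effects oppose for this pair; the down-group effect wins (1086 vs 831 kJ/mol).
Ar > C: the two effects oppose for this pair; the across-period effect wins (1521 vs 1086 kJ/mol).
Ne > Ar: Ne sits above Ar in group 18, so the down-group effect alone puts Ne higher.
Tabulated first ionization energy (kJ/mol): C 1086, Ne 2081, Ar 1521, Sb 831.
So from highest to lowest: Ne > Ar > C > Sb.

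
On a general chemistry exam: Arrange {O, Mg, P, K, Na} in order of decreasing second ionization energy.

IE_2 is the cost of taking one more electron from the +1 cation: O⁺ still has 5 valence electrons; Mg⁺ still has 1 valence electron; P⁺ still has 4 valence electrons; K⁺ is the bare [Ar] core; Na⁺ is the bare [Ne] core.
Usually core removal costs more than valence removal, but here the competition is close: a tightly held n=2 valence electron can cost more to remove than an n=3 core electron, so the actual values have to decide it.
Valence configurations: O⁺ [He]2s²2p³, Mg⁺ [Ne]3s¹, P⁺ [Ne]3s²3p².
Tabulated IE_2 (kJ/mol): O 3388, Mg 1451, P 1907, K 3052, Na 4562.
Hence IE_2: Mg < P < K < O < Na.

Na > O > K > P > Mg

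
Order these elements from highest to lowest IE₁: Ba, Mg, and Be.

Be is in period 2, group 2; Mg is in period 3, group 2; Ba is in period 6, group 2.
IE₁ increases left→right with effective nuclear charge and decreases top→bottom as the valence shell moves farther out.
All are in group 2, so first ionization energy increases up the group.
So from highest to lowest: Be > Mg > Ba.

Be > Mg > Ba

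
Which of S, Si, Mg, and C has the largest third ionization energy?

Mg

IE_3 is the cost of taking one more electron from the +2 cation: S²⁺ still has 4 valence electrons; Si²⁺ still has 2 valence electrons; Mg²⁺ is the bare [Ne] core; C²⁺ still has 2 valence electrons.
Pulling an electron out of a noble-gas core costs far more than removing a remaining valence electron, so Mg sits at the high end of IE_3.
Valence configurations: S²⁺ [Ne]3s²3p², Si²⁺ [Ne]3s², C²⁺ [He]2s².
Tabulated IE_3 (kJ/mol): S 3357, Si 3232, Mg 7733, C 4620.
So the third ionization energies run Si < S < C < Mg.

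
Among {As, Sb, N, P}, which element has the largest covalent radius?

N is in period 2, group 15; P is in period 3, group 15; As is in period 4, group 15; Sb is in period 5, group 15.
Moving right in a period, electrons are added to the same shell under a stronger nuclear pull, so atoms get smaller; moving down, a new shell is opened and atoms get larger.
All are in group 15, so atomic radius increases down the group.
The largest covalent radius among these belongs to Sb.

Sb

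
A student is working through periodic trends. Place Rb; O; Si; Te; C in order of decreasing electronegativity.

O > C > Te > Si > Rb

C is in period 2, group 14; O is in period 2, group 16; Si is in period 3, group 14; Rb is in period 5, group 1; Te is in period 5, group 16.
Smaller atoms with higher effective nuclear charge are more electronegative.
These span different periods and groups, so the two trends combine.
Si > Rb: both effects reinforce here, so Si is clearly the higher of the two.
Te > Si: the two effects oppose for this pair; the across-period effect wins (2.10 vs 1.90).
C > Te: period and group pull opposite ways; the down-group shift dominates (2.55 vs 2.10).
O > C: both are in period 2; the period trend gives O the larger value.
For reference (Pauling): C 2.55, O 3.44, Si 1.90, Rb 0.82, Te 2.10.
So from highest to lowest: O > C > Te > Si > Rb.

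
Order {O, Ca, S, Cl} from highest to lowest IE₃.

O > Ca > Cl > S

The third ionization energy removes an electron from the +2 ion. For each element: O²⁺ still has 4 valence electrons; Ca²⁺ is the bare [Ar] core; S²⁺ still has 4 valence electrons; Cl²⁺ still has 5 valence electrons.
Usually core removal costs more than valence removal, but here the competition is close: a tightly held n=2 valence electron can cost more to remove than an n=3 core electron, so the actual values have to decide it.
Valence configurations: O²⁺ [He]2s²2p², S²⁺ [Ne]3s²3p², Cl²⁺ [Ne]3s²3p³.
The numbers (kJ/mol): O 5300, Ca 4912, S 3357, Cl 3822.
Putting it together, IE_3: S < Cl < Ca < O.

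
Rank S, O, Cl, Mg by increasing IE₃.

S, Cl, O, Mg

After 2 electrons have been removed, what remains? S²⁺ still has 4 valence electrons; O²⁺ still has 4 valence electrons; Cl²⁺ still has 5 valence electrons; Mg²⁺ is the bare [Ne] core.
Pulling an electron out of a noble-gas core costs far more than removing a remaining valence electron, so Mg sits at the high end of IE_3.
Valence configurations: S²⁺ [Ne]3s²3p², O²⁺ [He]2s²2p², Cl²⁺ [Ne]3s²3p³.
Approximate IE_3 values (kJ/mol): S 3357, O 5300, Cl 3822, Mg 7733.
So the third ionization energies run S < Cl < O < Mg.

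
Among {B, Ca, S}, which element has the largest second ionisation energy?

The second ionization energy removes an electron from the +1 ion. For each element: B⁺ still has 2 valence electrons; Ca⁺ still has 1 valence electron; S⁺ still has 5 valence electrons.
All are still removing valence electrons, so compare the +1 ions as you would atoms: IE_2 generally rises across a period (higher Z_eff) and falls down a group (larger shell), subject to the usual subshell exceptions.
Valence configurations: B⁺ [He]2s², Ca⁺ [Ar]4s¹, S⁺ [Ne]3s²3p³.
Tabulated IE_2 (kJ/mol): B 2427, Ca 1145, S 2252.
So the second ionization energies run Ca < S < B.

B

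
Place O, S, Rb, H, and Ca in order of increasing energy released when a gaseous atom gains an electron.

Ca < Rb < H < O < S

Adding an electron releases more energy for atoms nearer the top right (short of the noble gases).
These span different periods and groups, so the two trends combine.
Rb > Ca: this pair runs against the simple trend — see the exception note.
H > Rb: H sits above Rb in group 1, so the down-group effect alone puts H higher.
O > H: the two effects oppose for this pair; the across-period effect wins (141 vs 73 kJ/mol).
S > O: this pair runs against the simple trend — see the exception note.
Note the exception: Rb has a higher electron affinity than Ca, contrary to the simple trend — adding an electron to Ca (ns²) has to open a new, higher-energy np subshell, which is unfavourable.
Note the exception: S has a higher electron affinity than O, contrary to the simple trend — the compact 2p subshell of O repels the added electron more than S's larger 3p does.
Tabulated electron affinity (kJ/mol): H 73, O 141, S 200, Ca 2, Rb 47.
So from lowest to highest: Ca < Rb < H < O < S.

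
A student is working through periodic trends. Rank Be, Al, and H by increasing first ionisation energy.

Across a period the outer electron is held more tightly (higher IE₁); down a group it sits in a higher shell, more shielded, and comes off more easily.
These sit on a diagonal, where the across-period and down-group effects partly cancel.
Be > Al: period and group pull opposite ways; the down-group shift dominates (900 vs 578 kJ/mol).
H > Be: the two effects oppose for this pair; the down-group effect wins (1312 vs 900 kJ/mol).
For reference (kJ/mol): H 1312, Be 900, Al 578.
So from lowest to highest: Al < Be < H.

Al, Be, H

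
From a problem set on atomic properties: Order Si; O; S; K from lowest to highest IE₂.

Si < S < K < O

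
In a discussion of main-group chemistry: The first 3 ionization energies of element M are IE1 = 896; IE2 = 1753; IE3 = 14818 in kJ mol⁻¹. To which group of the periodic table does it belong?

Group 2

Look for the largest jump between consecutive ionization energies: IE3/IE2 ≈ 8.5, far larger than any earlier ratio.
That jump marks the point where a core electron is being removed. So the atom has 2 valence electrons.
A main-group element with 2 valence electrons is in group 2.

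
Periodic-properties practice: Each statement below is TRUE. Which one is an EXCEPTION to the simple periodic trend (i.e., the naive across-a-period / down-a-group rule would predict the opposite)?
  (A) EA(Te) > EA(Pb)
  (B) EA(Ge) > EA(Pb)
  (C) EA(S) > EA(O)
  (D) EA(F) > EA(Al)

The general trend: electron affinity increases across a period and decreases down a group.
(A) Te (period 5, group 16) vs Pb (period 6, group 14): the stated order agrees with the simple trend.
(B) Ge (period 4, group 14) vs Pb (period 6, group 14): the stated order agrees with the simple trend.
(C) S (period 3, group 16) vs O (period 2, group 16): the stated order contradicts the simple trend.
(D) F (period 2, group 17) vs Al (period 3, group 13): the stated order agrees with the simple trend.
The exception is (C): the compact 2p subshell of O repels the added electron more than S's larger 3p does.

(C)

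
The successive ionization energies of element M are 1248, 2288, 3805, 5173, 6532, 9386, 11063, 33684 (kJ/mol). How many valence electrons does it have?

7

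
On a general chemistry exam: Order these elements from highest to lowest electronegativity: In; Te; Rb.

Te, In, Rb

Rb is in period 5, group 1; In is in period 5, group 13; Te is in period 5, group 16.
Electronegativity increases across a period and decreases down a group, tracking effective nuclear charge and atomic size.
All lie in period 5, so electronegativity increases left to right.
So from highest to lowest: Te > In > Rb.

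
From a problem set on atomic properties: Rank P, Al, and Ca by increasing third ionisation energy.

Consider each +2 ion: P²⁺ still has 3 valence electrons; Al²⁺ still has 1 valence electron; Ca²⁺ is the bare [Ar] core.
Pulling an electron out of a noble-gas core costs far more than removing a remaining valence electron, so Ca sits at the high end of IE_3.
Valence configurations: P²⁺ [Ne]3s²3p¹, Al²⁺ [Ne]3s¹.
The numbers (kJ/mol): P 2914, Al 2745, Ca 4912.
So the third ionization energies run Al < P < Ca.

Al < P < Ca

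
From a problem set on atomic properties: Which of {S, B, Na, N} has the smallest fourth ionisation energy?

S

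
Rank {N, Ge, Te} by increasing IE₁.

N is in period 2, group 15; Ge is in period 4, group 14; Te is in period 5, group 16.
IE₁ increases left→right with effective nuclear charge and decreases top→bottom as the valence shell moves farther out.
These span different periods and groups, so the two trends combine.
Te > Ge: the two effects oppose for this pair; the across-period effect wins (869 vs 762 kJ/mol).
N > Te: period and group pull opposite ways; the down-group shift dominates (1402 vs 869 kJ/mol).
Tabulated first ionization energy (kJ/mol): N 1402, Ge 762, Te 869.
So from lowest to highest: Ge < Te < N.

Ge < Te < N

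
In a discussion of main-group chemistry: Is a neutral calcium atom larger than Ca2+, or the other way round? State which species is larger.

Ca

Forming Ca2+ removes 2 electrons from Ca. Fewer electrons for the same nuclear charge means less shielding and a higher Z_eff on the remaining electrons, and for main-group metals the entire outer shell is lost.
A cation is smaller than its parent atom: Ca2+ < Ca.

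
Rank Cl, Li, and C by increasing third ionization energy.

Cl < C < Li

After 2 electrons have been removed, what remains? Cl²⁺ still has 5 valence electrons; Li²⁺ is already 1 electron into the core; C²⁺ still has 2 valence electrons.
Breaking into a closed-shell core is much more expensive than removing a leftover valence electron — Li has the largest IE_3 here.
Valence configurations: Cl²⁺ [Ne]3s²3p³, C²⁺ [He]2s².
Tabulated IE_3 (kJ/mol): Cl 3822, Li 11815, C 4620.
Putting it together, IE_3: Cl < C < Li.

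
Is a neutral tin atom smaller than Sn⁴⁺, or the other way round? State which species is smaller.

Forming Sn⁴⁺ removes 4 electrons from Sn. Fewer electrons for the same nuclear charge means less shielding and a higher Z_eff on the remaining electrons.
A cation is smaller than its parent atom: Sn⁴⁺ < Sn.

Sn⁴⁺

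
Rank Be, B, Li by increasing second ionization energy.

After 1 electron has been removed, what remains? Be⁺ still has 1 valence electron; B⁺ still has 2 valence electrons; Li⁺ is the bare [He] core.
Breaking into a closed-shell core is much more expensive than removing a leftover valence electron — Li has the largest IE_2 here.
Valence configurations: Be⁺ [He]2s¹, B⁺ [He]2s².
The numbers (kJ/mol): Be 1757, B 2427, Li 7298.
Putting it together, IE_2: Be < B < Li.

Be < B < Li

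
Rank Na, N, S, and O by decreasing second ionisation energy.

Na > O > N > S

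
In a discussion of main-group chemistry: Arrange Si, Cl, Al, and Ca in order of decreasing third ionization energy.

The third ionization energy removes an electron from the +2 ion. For each element: Si²⁺ still has 2 valence electrons; Cl²⁺ still has 5 valence electrons; Al²⁺ still has 1 valence electron; Ca²⁺ is the bare [Ar] core.
Core electrons are held far more tightly than valence electrons, so Ca tops the IE_3 order.
Valence configurations: Si²⁺ [Ne]3s², Cl²⁺ [Ne]3s²3p³, Al²⁺ [Ne]3s¹.
Approximate IE_3 values (kJ/mol): Si 3232, Cl 3822, Al 2745, Ca 4912.
So the third ionization energies run Al < Si < Cl < Ca.

Ca > Cl > Si > Al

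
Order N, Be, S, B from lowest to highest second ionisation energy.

The second ionization energy removes an electron from the +1 ion. For each element: N⁺ still has 4 valence electrons; Be⁺ still has 1 valence electron; S⁺ still has 5 valence electrons; B⁺ still has 2 valence electrons.
All are still removing valence electrons, so compare the +1 ions as you would atoms: IE_2 generally rises across a period (higher Z_eff) and falls down a group (larger shell), subject to the usual subshell exceptions.
Valence configurations: N⁺ [He]2s²2p², Be⁺ [He]2s¹, S⁺ [Ne]3s²3p³, B⁺ [He]2s².
The numbers (kJ/mol): N 2856, Be 1757, S 2252, B 2427.
Overall IE_2 order: Be < S < B < N.

Be < S < B < N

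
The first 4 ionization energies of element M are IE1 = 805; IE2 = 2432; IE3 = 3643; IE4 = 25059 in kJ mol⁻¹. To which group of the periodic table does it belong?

Group 13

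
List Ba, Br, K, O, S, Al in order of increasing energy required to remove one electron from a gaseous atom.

K < Ba < Al < S < Br < O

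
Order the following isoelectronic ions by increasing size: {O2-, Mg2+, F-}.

Mg2+, F-, O2-

All of these have 10 electrons, so size is governed by nuclear charge alone: the more protons, the stronger the pull on the same electron cloud, and the smaller the ion.
Nuclear charges: Mg2+ (Z=12), F- (Z=9), O2- (Z=8).
Smallest to largest: Mg2+ < F- < O2-.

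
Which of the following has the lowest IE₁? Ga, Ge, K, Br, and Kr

K

K is in period 4, group 1; Ga is in period 4, group 13; Ge is in period 4, group 14; Br is in period 4, group 17; Kr is in period 4, group 18.
First ionization energy rises across a period (greater Z_eff holds electrons more tightly) and falls down a group (valence electrons are farther from the nucleus).
All lie in period 4, so first ionization energy increases left to right.
The lowest IE₁ among these belongs to K.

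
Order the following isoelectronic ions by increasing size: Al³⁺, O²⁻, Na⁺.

Al³⁺, Na⁺, O²⁻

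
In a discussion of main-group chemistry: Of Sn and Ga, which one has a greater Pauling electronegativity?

Atoms toward the upper right of the periodic table pull bonding electrons most strongly.
These sit on a diagonal, where the across-period and down-group effects partly cancel.
Sn > Ga: period and group pull opposite ways; the across-period shift dominates (1.96 vs 1.81).
Approximate values (Pauling): Ga 1.81, Sn 1.96.
So Sn has the greater Pauling electronegativity (Sn > Ga).

Sn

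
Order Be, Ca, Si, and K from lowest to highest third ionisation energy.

Si < K < Ca < Be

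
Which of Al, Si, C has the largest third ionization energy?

C

Consider each +2 ion: Al²⁺ still has 1 valence electron; Si²⁺ still has 2 valence electrons; C²⁺ still has 2 valence electrons.
All are still removing valence electrons, so compare the +2 ions as you would atoms: IE_3 generally rises across a period (higher Z_eff) and falls down a group (larger shell), subject to the usual subshell exceptions.
Valence configurations: Al²⁺ [Ne]3s¹, Si²⁺ [Ne]3s², C²⁺ [He]2s².
Tabulated IE_3 (kJ/mol): Al 2745, Si 3232, C 4620.
Putting it together, IE_3: Al < Si < C.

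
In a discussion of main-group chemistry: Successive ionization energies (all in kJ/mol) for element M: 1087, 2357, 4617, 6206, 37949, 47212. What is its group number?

Group 14

Look for the largest jump between consecutive ionization energies: IE5/IE4 ≈ 6.1, far larger than any earlier ratio.
That jump marks the point where a core electron is being removed. So the atom has 4 valence electrons.
A main-group element with 4 valence electrons is in group 14.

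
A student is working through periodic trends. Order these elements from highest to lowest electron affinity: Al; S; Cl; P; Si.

Cl, S, Si, P, Al

Adding an electron releases more energy for atoms nearer the top right (short of the noble gases).
All lie in period 3; the across-period trend (electron affinity increases left to right) applies, with the exception below.
Note the exception: Si has a higher electron affinity than P, contrary to the simple trend — adding an electron to P's half-filled 3p³ is unfavourable, so Si (3p²) has the more exothermic EA.
For reference (kJ/mol): Al 42, Si 134, P 72, S 200, Cl 349.
So from highest to lowest: Cl > S > Si > P > Al.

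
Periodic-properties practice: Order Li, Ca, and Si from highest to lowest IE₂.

Li, Si, Ca

The second ionization energy removes an electron from the +1 ion. For each element: Li⁺ is the bare [He] core; Ca⁺ still has 1 valence electron; Si⁺ still has 3 valence electrons.
Breaking into a closed-shell core is much more expensive than removing a leftover valence electron — Li has the largest IE_2 here.
Valence configurations: Ca⁺ [Ar]4s¹, Si⁺ [Ne]3s²3p¹.
The numbers (kJ/mol): Li 7298, Ca 1145, Si 1577.
So the second ionization energies run Ca < Si < Li.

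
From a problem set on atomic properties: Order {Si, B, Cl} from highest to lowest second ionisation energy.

B > Cl > Si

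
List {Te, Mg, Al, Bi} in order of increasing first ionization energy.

IE₁ increases left→right with effective nuclear charge and decreases top→bottom as the valence shell moves farther out.
Here both period and group differ, so the two effects have to be weighed against each other.
Bi > Al: period and group pull opposite ways; the across-period shift dominates (703 vs 578 kJ/mol).
Mg > Bi: period and group pull opposite ways; the down-group shift dominates (738 vs 703 kJ/mol).
Te > Mg: period and group pull opposite ways; the across-period shift dominates (869 vs 738 kJ/mol).
Note the exception: Mg has a higher first ionization energy than Al, contrary to the simple trend — Al's single 3p electron is easier to remove than one from Mg's filled 3s².
Tabulated first ionization energy (kJ/mol): Mg 738, Al 578, Te 869, Bi 703.
So from lowest to highest: Al < Bi < Mg < Te.

Al < Bi < Mg < Te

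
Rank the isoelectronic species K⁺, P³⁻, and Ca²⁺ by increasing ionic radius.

All of these have 18 electrons, so size is governed by nuclear charge alone: the more protons, the stronger the pull on the same electron cloud, and the smaller the ion.
Nuclear charges: Ca²⁺ (Z=20), K⁺ (Z=19), P³⁻ (Z=15).
Smallest to largest: Ca²⁺ < K⁺ < P³⁻.

Ca²⁺, K⁺, P³⁻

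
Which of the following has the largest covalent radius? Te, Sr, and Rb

Atomic radius shrinks across a period as nuclear charge pulls the same shell inward, and grows down a group as new shells are added.
All lie in period 5, so atomic radius increases right to left.
The largest covalent radius among these belongs to Rb.

Rb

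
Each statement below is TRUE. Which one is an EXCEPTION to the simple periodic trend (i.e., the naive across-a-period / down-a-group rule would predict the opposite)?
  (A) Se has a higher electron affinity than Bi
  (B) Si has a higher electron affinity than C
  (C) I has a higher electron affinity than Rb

The general trend: electron affinity increases across a period and decreases down a group.
(A) Se (period 4, group 16) vs Bi (period 6, group 15): the stated order agrees with the simple trend.
(B) Si (period 3, group 14) vs C (period 2, group 14): the stated order contradicts the simple trend.
(C) I (period 5, group 17) vs Rb (period 5, group 1): the stated order agrees with the simple trend.
The exception is (B): Si's larger, more diffuse 3p orbitals accept an added electron slightly more readily than C's compact 2p.

(B)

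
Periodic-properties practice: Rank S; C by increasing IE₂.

S < C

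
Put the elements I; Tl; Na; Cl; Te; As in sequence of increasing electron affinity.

Atoms with high Z_eff and room in the valence shell (especially the halogens) have the most exothermic electron affinities.
These span different periods and groups, so the two trends combine.
Na > Tl: the two effects oppose for this pair; the down-group effect wins (53 vs 19 kJ/mol).
As > Na: period and group pull opposite ways; the across-period shift dominates (78 vs 53 kJ/mol).
Te > As: the two effects oppose for this pair; the across-period effect wins (190 vs 78 kJ/mol).
I > Te: both are in period 5; the period trend gives I the larger value.
Cl > I: Cl sits above I in group 17, so the down-group effect alone puts Cl higher.
For reference (kJ/mol): Na 53, Cl 349, As 78, Te 190, I 295, Tl 19.
So from lowest to highest: Tl < Na < As < Te < I < Cl.

Tl < Na < As < Te < I < Cl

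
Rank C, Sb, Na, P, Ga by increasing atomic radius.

C is in period 2, group 14; Na is in period 3, group 1; P is in period 3, group 15; Ga is in period 4, group 13; Sb is in period 5, group 15.
Atomic radius shrinks across a period as nuclear charge pulls the same shell inward, and grows down a group as new shells are added.
Neither a single period nor a single group — weigh both effects.
P > C: the two effects oppose for this pair; the down-group effect wins (111 vs 75 pm).
Ga > P: both effects reinforce here, so Ga is clearly the larger of the two.
Sb > Ga: period and group pull opposite ways; the down-group shift dominates (140 vs 124 pm).
Na > Sb: period and group pull opposite ways; the across-period shift dominates (155 vs 140 pm).
For reference (pm): C 75, Na 155, P 111, Ga 124, Sb 140.
So from smallest to largest: C < P < Ga < Sb < Na.

C, P, Ga, Sb, Na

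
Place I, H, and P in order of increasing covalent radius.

Atomic radius shrinks across a period as nuclear charge pulls the same shell inward, and grows down a group as new shells are added.
Here both period and group differ, so the two effects have to be weighed against each other.
P > H: period and group pull opposite ways; the down-group shift dominates (111 vs 32 pm).
I > P: the two effects oppose for this pair; the down-group effect wins (133 vs 111 pm).
Tabulated atomic radius (pm): H 32, P 111, I 133.
So from smallest to largest: H < P < I.

H, P, I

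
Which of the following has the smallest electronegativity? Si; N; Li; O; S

Li

Li is in period 2, group 1; N is in period 2, group 15; O is in period 2, group 16; Si is in period 3, group 14; S is in period 3, group 16.
Electronegativity increases across a period and decreases down a group, tracking effective nuclear charge and atomic size.
Neither a single period nor a single group — weigh both effects.
Si > Li: the two effects oppose for this pair; the across-period effect wins (1.90 vs 0.98).
S > Si: S lies to the right of Si in period 3, so the across-period effect alone puts S higher.
N > S: the two effects oppose for this pair; the down-group effect wins (3.04 vs 2.58).
O > N: O lies to the right of N in period 2, so the across-period effect alone puts O higher.
For reference (Pauling): Li 0.98, N 3.04, O 3.44, Si 1.90, S 2.58.
The smallest electronegativity among these belongs to Li.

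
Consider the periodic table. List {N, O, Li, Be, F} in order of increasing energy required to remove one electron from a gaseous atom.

Li < Be < O < N < F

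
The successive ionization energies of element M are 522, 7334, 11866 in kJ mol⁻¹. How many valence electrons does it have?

1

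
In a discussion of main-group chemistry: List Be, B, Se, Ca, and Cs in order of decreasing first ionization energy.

Se > Be > B > Ca > Cs

First ionization energy rises across a period (greater Z_eff holds electrons more tightly) and falls down a group (valence electrons are farther from the nucleus).
Neither a single period nor a single group — weigh both effects.
Ca > Cs: relative to Cs, both the across-period and down-group shifts push Ca's first ionization energy up.
B > Ca: relative to Ca, both the across-period and down-group shifts push B's first ionization energy up.
Be > B: this pair runs against the simple trend — see the exception note.
Se > Be: period and group pull opposite ways; the across-period shift dominates (941 vs 900 kJ/mol).
Note the exception: Be has a higher first ionization energy than B, contrary to the simple trend — removing B's lone 2p electron is easier than breaking Be's filled 2s².
For reference (kJ/mol): Be 900, B 801, Ca 590, Se 941, Cs 376.
So from highest to lowest: Se > Be > B > Ca > Cs.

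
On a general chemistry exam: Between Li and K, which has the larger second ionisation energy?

Li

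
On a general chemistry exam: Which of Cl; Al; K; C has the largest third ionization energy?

After 2 electrons have been removed, what remains? Cl²⁺ still has 5 valence electrons; Al²⁺ still has 1 valence electron; K²⁺ is already 1 electron into the core; C²⁺ still has 2 valence electrons.
Usually core removal costs more than valence removal, but here the competition is close: a tightly held n=2 valence electron can cost more to remove than an n=3 core electron, so the actual values have to decide it.
Valence configurations: Cl²⁺ [Ne]3s²3p³, Al²⁺ [Ne]3s¹, C²⁺ [He]2s².
The numbers (kJ/mol): Cl 3822, Al 2745, K 4420, C 4620.
Overall IE_3 order: Al < Cl < K < C.

C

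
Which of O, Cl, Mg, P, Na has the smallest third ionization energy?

Consider each +2 ion: O²⁺ still has 4 valence electrons; Cl²⁺ still has 5 valence electrons; Mg²⁺ is the bare [Ne] core; P²⁺ still has 3 valence electrons; Na²⁺ is already 1 electron into the core.
Breaking into a closed-shell core is much more expensive than removing a leftover valence electron — Na and Mg have the largest IE_3 here.
Valence configurations: O²⁺ [He]2s²2p², Cl²⁺ [Ne]3s²3p³, P²⁺ [Ne]3s²3p¹.
Tabulated IE_3 (kJ/mol): O 5300, Cl 3822, Mg 7733, P 2914, Na 6910.
Putting it together, IE_3: P < Cl < O < Na < Mg.

P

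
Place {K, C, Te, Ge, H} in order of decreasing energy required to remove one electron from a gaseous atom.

H > C > Te > Ge > K

H is in period 1, group 1; C is in period 2, group 14; K is in period 4, group 1; Ge is in period 4, group 14; Te is in period 5, group 16.
First ionization energy rises across a period (greater Z_eff holds electrons more tightly) and falls down a group (valence electrons are farther from the nucleus).
Here both period and group differ, so the two effects have to be weighed against each other.
Ge > K: both are in period 4; the period trend gives Ge the larger value.
Te > Ge: period and group pull opposite ways; the across-period shift dominates (869 vs 762 kJ/mol).
C > Te: period and group pull opposite ways; the down-group shift dominates (1086 vs 869 kJ/mol).
H > C: the two effects oppose for this pair; the down-group effect wins (1312 vs 1086 kJ/mol).
For reference (kJ/mol): H 1312, C 1086, K 419, Ge 762, Te 869.
So from highest to lowest: H > C > Te > Ge > K.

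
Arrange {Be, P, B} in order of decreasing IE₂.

After 1 electron has been removed, what remains? Be⁺ still has 1 valence electron; P⁺ still has 4 valence electrons; B⁺ still has 2 valence electrons.
All are still removing valence electrons, so compare the +1 ions as you would atoms: IE_2 generally rises across a period (higher Z_eff) and falls down a group (larger shell), subject to the usual subshell exceptions.
Valence configurations: Be⁺ [He]2s¹, P⁺ [Ne]3s²3p², B⁺ [He]2s².
Approximate IE_2 values (kJ/mol): Be 1757, P 1907, B 2427.
Overall IE_2 order: Be < P < B.

B > P > Be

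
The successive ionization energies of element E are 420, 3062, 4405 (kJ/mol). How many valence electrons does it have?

1

Look for the largest jump between consecutive ionization energies: IE2/IE1 ≈ 7.3, far larger than any earlier ratio.
That jump marks the point where a core electron is being removed. So the atom has 1 valence electron.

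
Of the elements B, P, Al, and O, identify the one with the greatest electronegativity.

Smaller atoms with higher effective nuclear charge are more electronegative.
These span different periods and groups, so the two trends combine.
B > Al: B sits above Al in group 13, so the down-group effect alone puts B higher.
P > B: the two effects oppose for this pair; the across-period effect wins (2.19 vs 2.04).
O > P: both effects reinforce here, so O is clearly the higher of the two.
Tabulated electronegativity (Pauling): B 2.04, O 3.44, Al 1.61, P 2.19.
The greatest electronegativity among these belongs to O.

O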